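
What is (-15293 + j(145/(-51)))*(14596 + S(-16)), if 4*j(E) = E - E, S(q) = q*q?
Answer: -227131636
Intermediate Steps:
S(q) = q²
j(E) = 0 (j(E) = (E - E)/4 = (¼)*0 = 0)
(-15293 + j(145/(-51)))*(14596 + S(-16)) = (-15293 + 0)*(14596 + (-16)²) = -15293*(14596 + 256) = -15293*14852 = -227131636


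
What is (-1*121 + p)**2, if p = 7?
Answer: 12996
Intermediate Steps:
(-1*121 + p)**2 = (-1*121 + 7)**2 = (-121 + 7)**2 = (-114)**2 = 12996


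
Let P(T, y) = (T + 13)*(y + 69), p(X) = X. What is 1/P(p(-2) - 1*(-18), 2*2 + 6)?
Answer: 1/2291 ≈ 0.00043649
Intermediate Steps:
P(T, y) = (13 + T)*(69 + y)
1/P(p(-2) - 1*(-18), 2*2 + 6) = 1/(897 + 13*(2*2 + 6) + 69*(-2 - 1*(-18)) + (-2 - 1*(-18))*(2*2 + 6)) = 1/(897 + 13*(4 + 6) + 69*(-2 + 18) + (-2 + 18)*(4 + 6)) = 1/(897 + 13*10 + 69*16 + 16*10) = 1/(897 + 130 + 1104 + 160) = 1/2291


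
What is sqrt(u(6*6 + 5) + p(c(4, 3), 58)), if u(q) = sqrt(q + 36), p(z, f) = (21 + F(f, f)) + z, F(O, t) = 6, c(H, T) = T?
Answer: sqrt(30 + sqrt(77)) ≈ 6.2270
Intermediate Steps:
p(z, f) = 27 + z (p(z, f) = (21 + 6) + z = 27 + z)
u(q) = sqrt(36 + q)
sqrt(u(6*6 + 5) + p(c(4, 3), 58)) = sqrt(sqrt(36 + (6*6 + 5)) + (27 + 3)) = sqrt(sqrt(36 + (36 + 5)) + 30) = sqrt(sqrt(36 + 41) + 30) = sqrt(sqrt(77) + 30) = sqrt(30 + sqrt(77))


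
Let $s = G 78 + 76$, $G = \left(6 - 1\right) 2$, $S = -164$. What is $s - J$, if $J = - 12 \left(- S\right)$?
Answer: $2824$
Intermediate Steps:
$G = 10$ ($G = 5 \cdot 2 = 10$)
$J = -1968$ ($J = - 12 \left(\left(-1\right) \left(-164\right)\right) = \left(-12\right) 164 = -1968$)
$s = 856$ ($s = 10 \cdot 78 + 76 = 780 + 76 = 856$)
$s - J = 856 - -1968 = 856 + 1968 = 2824$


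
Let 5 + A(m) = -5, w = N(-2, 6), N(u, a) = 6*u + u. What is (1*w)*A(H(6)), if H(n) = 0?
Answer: 140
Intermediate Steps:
N(u, a) = 7*u
w = -14 (w = 7*(-2) = -14)
A(m) = -10 (A(m) = -5 - 5 = -10)
(1*w)*A(H(6)) = (1*(-14))*(-10) = -14*(-10) = 140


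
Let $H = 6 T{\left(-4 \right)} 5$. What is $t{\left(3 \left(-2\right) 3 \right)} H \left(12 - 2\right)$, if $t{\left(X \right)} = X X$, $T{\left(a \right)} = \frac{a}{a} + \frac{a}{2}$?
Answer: $-97200$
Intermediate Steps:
$T{\left(a \right)} = 1 + \frac{a}{2}$ ($T{\left(a \right)} = 1 + a \frac{1}{2} = 1 + \frac{a}{2}$)
$H = -30$ ($H = 6 \left(1 + \frac{1}{2} \left(-4\right)\right) 5 = 6 \left(1 - 2\right) 5 = 6 \left(-1\right) 5 = \left(-6\right) 5 = -30$)
$t{\left(X \right)} = X^{2}$
$t{\left(3 \left(-2\right) 3 \right)} H \left(12 - 2\right) = \left(3 \left(-2\right) 3\right)^{2} \left(-30\right) \left(12 - 2\right) = \left(\left(-6\right) 3\right)^{2} \left(-30\right) 10 = \left(-18\right)^{2} \left(-30\right) 10 = 324 \left(-30\right) 10 = \left(-9720\right) 10 = -97200$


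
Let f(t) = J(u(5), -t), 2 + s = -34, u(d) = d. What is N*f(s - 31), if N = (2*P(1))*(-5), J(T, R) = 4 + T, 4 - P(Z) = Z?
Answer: -270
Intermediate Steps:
P(Z) = 4 - Z
s = -36 (s = -2 - 34 = -36)
f(t) = 9 (f(t) = 4 + 5 = 9)
N = -30 (N = (2*(4 - 1*1))*(-5) = (2*(4 - 1))*(-5) = (2*3)*(-5) = 6*(-5) = -30)
N*f(s - 31) = -30*9 = -270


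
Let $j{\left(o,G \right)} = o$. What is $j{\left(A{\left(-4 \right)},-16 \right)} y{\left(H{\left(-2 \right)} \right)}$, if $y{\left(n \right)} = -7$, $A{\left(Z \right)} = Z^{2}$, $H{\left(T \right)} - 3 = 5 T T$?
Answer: $-112$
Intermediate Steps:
$H{\left(T \right)} = 3 + 5 T^{2}$ ($H{\left(T \right)} = 3 + 5 T T = 3 + 5 T^{2}$)
$j{\left(A{\left(-4 \right)},-16 \right)} y{\left(H{\left(-2 \right)} \right)} = \left(-4\right)^{2} \left(-7\right) = 16 \left(-7\right) = -112$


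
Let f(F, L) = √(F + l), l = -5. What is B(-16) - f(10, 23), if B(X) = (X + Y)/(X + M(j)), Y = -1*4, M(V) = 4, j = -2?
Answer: 5/3 - √5 ≈ -0.56940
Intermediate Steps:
Y = -4
f(F, L) = √(-5 + F) (f(F, L) = √(F - 5) = √(-5 + F))
B(X) = (-4 + X)/(4 + X) (B(X) = (X - 4)/(X + 4) = (-4 + X)/(4 + X))
B(-16) - f(10, 23) = (-4 - 16)/(4 - 16) - √(-5 + 10) = -20/(-12) - √5 = -1/12*(-20) - √5 = 5/3 - √5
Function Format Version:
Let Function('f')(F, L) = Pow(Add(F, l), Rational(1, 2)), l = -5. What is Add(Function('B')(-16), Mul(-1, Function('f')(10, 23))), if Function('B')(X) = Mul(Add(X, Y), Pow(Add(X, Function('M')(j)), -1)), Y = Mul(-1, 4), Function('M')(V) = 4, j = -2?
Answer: Add(Rational(5, 3), Mul(-1, Pow(5, Rational(1, 2)))) ≈ -0.56940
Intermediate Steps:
Y = -4
Function('f')(F, L) = Pow(Add(-5, F), Rational(1, 2)) (Function('f')(F, L) = Pow(Add(F, -5), Rational(1, 2)) = Pow(Add(-5, F), Rational(1, 2)))
Function('B')(X) = Mul(Pow(Add(4, X), -1), Add(-4, X)) (Function('B')(X) = Mul(Add(X, -4), Pow(Add(X, 4), -1)) = Mul(Add(-4, X), Pow(Add(4, X), -1)) = Mul(Pow(Add(4, X), -1), Add(-4, X)))
Add(Function('B')(-16), Mul(-1, Function('f')(10, 23))) = Add(Mul(Pow(Add(4, -16), -1), Add(-4, -16)), Mul(-1, Pow(Add(-5, 10), Rational(1, 2)))) = Add(Mul(Pow(-12, -1), -20), Mul(-1, Pow(5, Rational(1, 2)))) = Add(Mul(Rational(-1, 12), -20), Mul(-1, Pow(5, Rational(1, 2)))) = Add(Rational(5, 3), Mul(-1, Pow(5, Rational(1, 2))))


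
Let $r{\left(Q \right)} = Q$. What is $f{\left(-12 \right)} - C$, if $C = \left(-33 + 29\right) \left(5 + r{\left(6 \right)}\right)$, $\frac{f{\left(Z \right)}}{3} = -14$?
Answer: $2$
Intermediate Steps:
$f{\left(Z \right)} = -42$ ($f{\left(Z \right)} = 3 \left(-14\right) = -42$)
$C = -44$ ($C = \left(-33 + 29\right) \left(5 + 6\right) = \left(-4\right) 11 = -44$)
$f{\left(-12 \right)} - C = -42 - -44 = -42 + 44 = 2$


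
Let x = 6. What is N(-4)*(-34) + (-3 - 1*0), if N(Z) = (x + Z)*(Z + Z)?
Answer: 541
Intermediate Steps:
N(Z) = 2*Z*(6 + Z) (N(Z) = (6 + Z)*(Z + Z) = (6 + Z)*(2*Z) = 2*Z*(6 + Z))
N(-4)*(-34) + (-3 - 1*0) = (2*(-4)*(6 - 4))*(-34) + (-3 - 1*0) = (2*(-4)*2)*(-34) + (-3 + 0) = -16*(-34) - 3 = 544 - 3 = 541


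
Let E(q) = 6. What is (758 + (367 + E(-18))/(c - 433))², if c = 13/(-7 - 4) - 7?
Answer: 13501737129841/23551609 ≈ 5.7328e+5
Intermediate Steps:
c = -90/11 (c = 13/(-11) - 7 = -1/11*13 - 7 = -13/11 - 7 = -90/11 ≈ -8.1818)
(758 + (367 + E(-18))/(c - 433))² = (758 + (367 + 6)/(-90/11 - 433))² = (758 + 373/(-4853/11))² = (758 + 373*(-11/4853))² = (758 - 4103/4853)² = (3674471/4853)² = 13501737129841/23551609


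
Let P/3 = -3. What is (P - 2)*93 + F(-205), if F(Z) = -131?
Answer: -1154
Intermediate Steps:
P = -9 (P = 3*(-3) = -9)
(P - 2)*93 + F(-205) = (-9 - 2)*93 - 131 = -11*93 - 131 = -1023 - 131 = -1154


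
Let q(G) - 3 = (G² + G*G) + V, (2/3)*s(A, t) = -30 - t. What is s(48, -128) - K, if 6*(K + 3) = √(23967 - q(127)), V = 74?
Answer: 150 - 2*I*√523/3 ≈ 150.0 - 15.246*I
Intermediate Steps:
s(A, t) = -45 - 3*t/2 (s(A, t) = 3*(-30 - t)/2 = -45 - 3*t/2)
q(G) = 77 + 2*G² (q(G) = 3 + ((G² + G*G) + 74) = 3 + ((G² + G²) + 74) = 3 + (2*G² + 74) = 3 + (74 + 2*G²) = 77 + 2*G²)
K = -3 + 2*I*√523/3 (K = -3 + √(23967 - (77 + 2*127²))/6 = -3 + √(23967 - (77 + 2*16129))/6 = -3 + √(23967 - (77 + 32258))/6 = -3 + √(23967 - 1*32335)/6 = -3 + √(23967 - 32335)/6 = -3 + √(-8368)/6 = -3 + (4*I*√523)/6 = -3 + 2*I*√523/3 ≈ -3.0 + 15.246*I)
s(48, -128) - K = (-45 - 3/2*(-128)) - (-3 + 2*I*√523/3) = (-45 + 192) + (3 - 2*I*√523/3) = 147 + (3 - 2*I*√523/3) = 150 - 2*I*√523/3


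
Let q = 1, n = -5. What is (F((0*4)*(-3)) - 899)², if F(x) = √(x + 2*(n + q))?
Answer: 808193 - 3596*I*√2 ≈ 8.0819e+5 - 5085.5*I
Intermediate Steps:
F(x) = √(-8 + x) (F(x) = √(x + 2*(-5 + 1)) = √(x + 2*(-4)) = √(x - 8) = √(-8 + x))
(F((0*4)*(-3)) - 899)² = (√(-8 + (0*4)*(-3)) - 899)² = (√(-8 + 0*(-3)) - 899)² = (√(-8 + 0) - 899)² = (√(-8) - 899)² = (2*I*√2 - 899)² = (-899 + 2*I*√2)²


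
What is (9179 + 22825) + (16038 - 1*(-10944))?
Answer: 58986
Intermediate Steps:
(9179 + 22825) + (16038 - 1*(-10944)) = 32004 + (16038 + 10944) = 32004 + 26982 = 58986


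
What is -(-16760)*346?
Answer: 5798960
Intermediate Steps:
-(-16760)*346 = -1676*(-3460) = 5798960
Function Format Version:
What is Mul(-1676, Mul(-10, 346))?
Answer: 5798960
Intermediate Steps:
Mul(-1676, Mul(-10, 346)) = Mul(-1676, -3460) = 5798960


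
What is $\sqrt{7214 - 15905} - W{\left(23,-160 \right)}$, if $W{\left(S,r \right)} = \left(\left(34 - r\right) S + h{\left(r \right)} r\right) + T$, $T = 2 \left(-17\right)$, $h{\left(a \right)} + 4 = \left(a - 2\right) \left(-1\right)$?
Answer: $20852 + i \sqrt{8691} \approx 20852.0 + 93.226 i$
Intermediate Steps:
$h{\left(a \right)} = -2 - a$ ($h{\left(a \right)} = -4 + \left(a - 2\right) \left(-1\right) = -4 + \left(-2 + a\right) \left(-1\right) = -4 - \left(-2 + a\right) = -2 - a$)
$T = -34$
$W{\left(S,r \right)} = -34 + S \left(34 - r\right) + r \left(-2 - r\right)$ ($W{\left(S,r \right)} = \left(\left(34 - r\right) S + \left(-2 - r\right) r\right) - 34 = \left(S \left(34 - r\right) + r \left(-2 - r\right)\right) - 34 = -34 + S \left(34 - r\right) + r \left(-2 - r\right)$)
$\sqrt{7214 - 15905} - W{\left(23,-160 \right)} = \sqrt{7214 - 15905} - \left(-34 + 34 \cdot 23 - 23 \left(-160\right) - - 160 \left(2 - 160\right)\right) = \sqrt{-8691} - \left(-34 + 782 + 3680 - \left(-160\right) \left(-158\right)\right) = i \sqrt{8691} - \left(-34 + 782 + 3680 - 25280\right) = i \sqrt{8691} - -20852 = i \sqrt{8691} + 20852 = 20852 + i \sqrt{8691}$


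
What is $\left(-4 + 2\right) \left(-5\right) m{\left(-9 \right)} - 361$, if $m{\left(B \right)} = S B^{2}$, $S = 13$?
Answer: $10169$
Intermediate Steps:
$m{\left(B \right)} = 13 B^{2}$
$\left(-4 + 2\right) \left(-5\right) m{\left(-9 \right)} - 361 = \left(-4 + 2\right) \left(-5\right) 13 \left(-9\right)^{2} - 361 = \left(-2\right) \left(-5\right) 13 \cdot 81 - 361 = 10 \cdot 1053 - 361 = 10530 - 361 = 10169$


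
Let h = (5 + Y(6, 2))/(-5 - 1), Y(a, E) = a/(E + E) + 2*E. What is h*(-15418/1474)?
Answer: 53963/2948 ≈ 18.305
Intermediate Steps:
Y(a, E) = 2*E + a/(2*E) (Y(a, E) = a/((2*E)) + 2*E = (1/(2*E))*a + 2*E = a/(2*E) + 2*E = 2*E + a/(2*E))
h = -7/4 (h = (5 + (2*2 + (1/2)*6/2))/(-5 - 1) = (5 + (4 + (1/2)*6*(1/2)))/(-6) = (5 + (4 + 3/2))*(-1/6) = (5 + 11/2)*(-1/6) = (21/2)*(-1/6) = -7/4 ≈ -1.7500)
h*(-15418/1474) = -(-53963)/(2*1474) = -7/4*(-7709/737) = 53963/2948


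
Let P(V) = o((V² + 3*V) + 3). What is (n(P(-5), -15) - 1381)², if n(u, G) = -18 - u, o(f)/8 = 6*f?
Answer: 4092529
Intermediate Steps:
o(f) = 48*f (o(f) = 8*(6*f) = 48*f)
P(V) = 144 + 48*V² + 144*V (P(V) = 48*((V² + 3*V) + 3) = 48*(3 + V² + 3*V) = 144 + 48*V² + 144*V)
(n(P(-5), -15) - 1381)² = ((-18 - (144 + 48*(-5)² + 144*(-5))) - 1381)² = ((-18 - (144 + 48*25 - 720)) - 1381)² = ((-18 - (144 + 1200 - 720)) - 1381)² = ((-18 - 1*624) - 1381)² = ((-18 - 624) - 1381)² = (-642 - 1381)² = (-2023)² = 4092529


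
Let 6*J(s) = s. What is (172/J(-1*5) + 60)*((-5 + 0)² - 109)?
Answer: 61488/5 ≈ 12298.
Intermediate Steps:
J(s) = s/6
(172/J(-1*5) + 60)*((-5 + 0)² - 109) = (172/(((-1*5)/6)) + 60)*((-5 + 0)² - 109) = (172/(((⅙)*(-5))) + 60)*((-5)² - 109) = (172/(-⅚) + 60)*(25 - 109) = (172*(-6/5) + 60)*(-84) = (-1032/5 + 60)*(-84) = -732/5*(-84) = 61488/5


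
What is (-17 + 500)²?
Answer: 233289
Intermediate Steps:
(-17 + 500)² = 483² = 233289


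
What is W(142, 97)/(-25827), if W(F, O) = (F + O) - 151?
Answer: -88/25827 ≈ -0.0034073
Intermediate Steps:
W(F, O) = -151 + F + O
W(142, 97)/(-25827) = (-151 + 142 + 97)/(-25827) = 88*(-1/25827) = -88/25827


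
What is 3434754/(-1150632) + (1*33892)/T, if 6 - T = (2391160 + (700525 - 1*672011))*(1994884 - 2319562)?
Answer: -74955387018975713/25109823912526836 ≈ -2.9851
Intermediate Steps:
T = 785614914978 (T = 6 - (2391160 + (700525 - 1*672011))*(1994884 - 2319562) = 6 - (2391160 + (700525 - 672011))*(-324678) = 6 - (2391160 + 28514)*(-324678) = 6 - 2419674*(-324678) = 6 - 1*(-785614914972) = 6 + 785614914972 = 785614914978)
3434754/(-1150632) + (1*33892)/T = 3434754/(-1150632) + (1*33892)/785614914978 = 3434754*(-1/1150632) + 33892*(1/785614914978) = -572459/191772 + 16946/392807457489 = -74955387018975713/25109823912526836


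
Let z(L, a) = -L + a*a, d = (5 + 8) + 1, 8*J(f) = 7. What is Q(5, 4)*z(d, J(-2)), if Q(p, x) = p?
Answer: -4235/64 ≈ -66.172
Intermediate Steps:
J(f) = 7/8 (J(f) = (⅛)*7 = 7/8)
d = 14 (d = 13 + 1 = 14)
z(L, a) = a² - L (z(L, a) = -L + a² = a² - L)
Q(5, 4)*z(d, J(-2)) = 5*((7/8)² - 1*14) = 5*(49/64 - 14) = 5*(-847/64) = -4235/64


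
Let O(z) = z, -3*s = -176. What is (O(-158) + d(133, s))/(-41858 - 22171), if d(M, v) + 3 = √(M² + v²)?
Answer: 23/9147 - √190177/192087 ≈ 0.00024420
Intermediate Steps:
s = 176/3 (s = -⅓*(-176) = 176/3 ≈ 58.667)
d(M, v) = -3 + √(M² + v²)
(O(-158) + d(133, s))/(-41858 - 22171) = (-158 + (-3 + √(133² + (176/3)²)))/(-41858 - 22171) = (-158 + (-3 + √(17689 + 30976/9)))/(-64029) = (-158 + (-3 + √(190177/9)))*(-1/64029) = (-158 + (-3 + √190177/3))*(-1/64029) = (-161 + √190177/3)*(-1/64029) = 23/9147 - √190177/192087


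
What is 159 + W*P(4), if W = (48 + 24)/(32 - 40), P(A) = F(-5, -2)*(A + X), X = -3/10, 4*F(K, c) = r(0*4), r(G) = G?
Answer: 159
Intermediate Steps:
F(K, c) = 0 (F(K, c) = (0*4)/4 = (¼)*0 = 0)
X = -3/10 (X = -3*⅒ = -3/10 ≈ -0.30000)
P(A) = 0 (P(A) = 0*(A - 3/10) = 0*(-3/10 + A) = 0)
W = -9 (W = 72/(-8) = 72*(-⅛) = -9)
159 + W*P(4) = 159 - 9*0 = 159 + 0 = 159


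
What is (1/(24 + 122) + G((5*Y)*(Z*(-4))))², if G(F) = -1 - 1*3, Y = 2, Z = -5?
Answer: 339889/21316 ≈ 15.945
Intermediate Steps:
G(F) = -4 (G(F) = -1 - 3 = -4)
(1/(24 + 122) + G((5*Y)*(Z*(-4))))² = (1/(24 + 122) - 4)² = (1/146 - 4)² = (-583/146)² = 339889/21316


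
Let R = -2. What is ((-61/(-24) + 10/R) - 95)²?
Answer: 5470921/576 ≈ 9498.1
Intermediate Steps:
((-61/(-24) + 10/R) - 95)² = ((-61/(-24) + 10/(-2)) - 95)² = ((-61*(-1/24) + 10*(-½)) - 95)² = ((61/24 - 5) - 95)² = (-59/24 - 95)² = (-2339/24)² = 5470921/576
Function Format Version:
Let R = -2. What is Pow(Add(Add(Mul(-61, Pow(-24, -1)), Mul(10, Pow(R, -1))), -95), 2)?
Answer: Rational(5470921, 576) ≈ 9498.1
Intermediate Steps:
Pow(Add(Add(Mul(-61, Pow(-24, -1)), Mul(10, Pow(R, -1))), -95), 2) = Pow(Add(Add(Mul(-61, Pow(-24, -1)), Mul(10, Pow(-2, -1))), -95), 2) = Pow(Add(Add(Mul(-61, Rational(-1, 24)), Mul(10, Rational(-1, 2))), -95), 2) = Pow(Add(Add(Rational(61, 24), -5), -95), 2) = Pow(Add(Rational(-59, 24), -95), 2) = Pow(Rational(-2339, 24), 2) = Rational(5470921, 576)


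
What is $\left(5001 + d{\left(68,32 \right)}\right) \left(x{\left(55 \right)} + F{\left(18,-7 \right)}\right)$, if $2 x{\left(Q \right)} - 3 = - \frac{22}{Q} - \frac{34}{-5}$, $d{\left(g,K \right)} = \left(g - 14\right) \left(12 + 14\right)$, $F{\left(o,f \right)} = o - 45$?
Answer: $- \frac{285663}{2} \approx -1.4283 \cdot 10^{5}$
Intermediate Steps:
$F{\left(o,f \right)} = -45 + o$
$d{\left(g,K \right)} = -364 + 26 g$ ($d{\left(g,K \right)} = \left(-14 + g\right) 26 = -364 + 26 g$)
$x{\left(Q \right)} = \frac{49}{10} - \frac{11}{Q}$ ($x{\left(Q \right)} = \frac{3}{2} + \frac{- \frac{22}{Q} - \frac{34}{-5}}{2} = \frac{3}{2} + \frac{- \frac{22}{Q} - - \frac{34}{5}}{2} = \frac{3}{2} + \frac{- \frac{22}{Q} + \frac{34}{5}}{2} = \frac{3}{2} + \frac{\frac{34}{5} - \frac{22}{Q}}{2} = \frac{3}{2} + \left(\frac{17}{5} - \frac{11}{Q}\right) = \frac{49}{10} - \frac{11}{Q}$)
$\left(5001 + d{\left(68,32 \right)}\right) \left(x{\left(55 \right)} + F{\left(18,-7 \right)}\right) = \left(5001 + \left(-364 + 26 \cdot 68\right)\right) \left(\left(\frac{49}{10} - \frac{11}{55}\right) + \left(-45 + 18\right)\right) = \left(5001 + \left(-364 + 1768\right)\right) \left(\left(\frac{49}{10} - \frac{1}{5}\right) - 27\right) = \left(5001 + 1404\right) \left(\left(\frac{49}{10} - \frac{1}{5}\right) - 27\right) = 6405 \left(\frac{47}{10} - 27\right) = 6405 \left(- \frac{223}{10}\right) = - \frac{285663}{2}$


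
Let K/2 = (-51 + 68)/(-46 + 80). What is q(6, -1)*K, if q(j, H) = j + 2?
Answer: 8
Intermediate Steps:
q(j, H) = 2 + j
K = 1 (K = 2*((-51 + 68)/(-46 + 80)) = 2*(17/34) = 2*(17*(1/34)) = 2*(½) = 1)
q(6, -1)*K = (2 + 6)*1 = 8*1 = 8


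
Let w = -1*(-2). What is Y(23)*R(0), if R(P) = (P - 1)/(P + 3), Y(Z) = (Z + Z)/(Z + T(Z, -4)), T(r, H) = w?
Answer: -46/75 ≈ -0.61333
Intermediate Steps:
w = 2
T(r, H) = 2
Y(Z) = 2*Z/(2 + Z) (Y(Z) = (Z + Z)/(Z + 2) = (2*Z)/(2 + Z) = 2*Z/(2 + Z))
R(P) = (-1 + P)/(3 + P)
Y(23)*R(0) = (2*23/(2 + 23))*((-1 + 0)/(3 + 0)) = (2*23/25)*(-1/3) = (2*23*(1/25))*((⅓)*(-1)) = (46/25)*(-⅓) = -46/75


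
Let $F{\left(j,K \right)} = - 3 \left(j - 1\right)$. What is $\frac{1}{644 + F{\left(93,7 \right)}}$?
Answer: $\frac{1}{368} \approx 0.0027174$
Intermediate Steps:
$F{\left(j,K \right)} = 3 - 3 j$ ($F{\left(j,K \right)} = - 3 \left(-1 + j\right) = 3 - 3 j$)
$\frac{1}{644 + F{\left(93,7 \right)}} = \frac{1}{644 + \left(3 - 279\right)} = \frac{1}{644 - 276} = \frac{1}{368}$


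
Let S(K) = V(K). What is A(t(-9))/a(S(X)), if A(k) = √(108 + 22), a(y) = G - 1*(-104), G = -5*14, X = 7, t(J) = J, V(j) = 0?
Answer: √130/34 ≈ 0.33535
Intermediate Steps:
S(K) = 0
G = -70
a(y) = 34 (a(y) = -70 - 1*(-104) = -70 + 104 = 34)
A(k) = √130
A(t(-9))/a(S(X)) = √130/34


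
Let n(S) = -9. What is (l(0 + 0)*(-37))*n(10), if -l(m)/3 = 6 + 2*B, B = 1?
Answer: -7992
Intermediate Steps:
l(m) = -24 (l(m) = -3*(6 + 2*1) = -3*(6 + 2) = -3*8 = -24)
(l(0 + 0)*(-37))*n(10) = -24*(-37)*(-9) = 888*(-9) = -7992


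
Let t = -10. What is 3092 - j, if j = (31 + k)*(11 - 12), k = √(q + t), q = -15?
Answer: 3123 + 5*I ≈ 3123.0 + 5.0*I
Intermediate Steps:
k = 5*I (k = √(-15 - 10) = √(-25) = 5*I ≈ 5.0*I)
j = -31 - 5*I (j = (31 + 5*I)*(11 - 12) = (31 + 5*I)*(-1) = -31 - 5*I ≈ -31.0 - 5.0*I)
3092 - j = 3092 - (-31 - 5*I) = 3092 + (31 + 5*I) = 3123 + 5*I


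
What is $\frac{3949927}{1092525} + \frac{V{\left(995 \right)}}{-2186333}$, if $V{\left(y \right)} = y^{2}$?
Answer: $\frac{7554228684566}{2388623460825} \approx 3.1626$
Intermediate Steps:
$\frac{3949927}{1092525} + \frac{V{\left(995 \right)}}{-2186333} = \frac{3949927}{1092525} + \frac{995^{2}}{-2186333} = 3949927 \cdot \frac{1}{1092525} + 990025 \left(- \frac{1}{2186333}\right) = \frac{3949927}{1092525} - \frac{990025}{2186333} = \frac{7554228684566}{2388623460825}$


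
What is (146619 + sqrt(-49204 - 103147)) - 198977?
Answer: -52358 + I*sqrt(152351) ≈ -52358.0 + 390.32*I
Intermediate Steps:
(146619 + sqrt(-49204 - 103147)) - 198977 = (146619 + sqrt(-152351)) - 198977 = (146619 + I*sqrt(152351)) - 198977 = -52358 + I*sqrt(152351)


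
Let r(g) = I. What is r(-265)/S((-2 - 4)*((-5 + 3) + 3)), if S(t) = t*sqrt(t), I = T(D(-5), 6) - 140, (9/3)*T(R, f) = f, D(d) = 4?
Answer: -23*I*sqrt(6)/6 ≈ -9.3897*I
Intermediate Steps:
T(R, f) = f/3
I = -138 (I = (1/3)*6 - 140 = 2 - 140 = -138)
r(g) = -138
S(t) = t**(3/2)
r(-265)/S((-2 - 4)*((-5 + 3) + 3)) = -138*1/((-2 - 4)**(3/2)*((-5 + 3) + 3)**(3/2)) = -138*I*sqrt(6)/(36*(-2 + 3)**(3/2)) = -138*I*sqrt(6)/36 = -23*I*sqrt(6)/6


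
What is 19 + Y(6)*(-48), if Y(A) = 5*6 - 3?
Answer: -1277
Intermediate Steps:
Y(A) = 27 (Y(A) = 30 - 3 = 27)
19 + Y(6)*(-48) = 19 + 27*(-48) = 19 - 1296 = -1277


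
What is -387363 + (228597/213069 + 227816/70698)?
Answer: -972499675708466/2510592027 ≈ -3.8736e+5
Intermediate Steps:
-387363 + (228597/213069 + 227816/70698) = -387363 + (228597*(1/213069) + 227816*(1/70698)) = -387363 + (76199/71023 + 113908/35349) = -387363 + 10783646335/2510592027 = -972499675708466/2510592027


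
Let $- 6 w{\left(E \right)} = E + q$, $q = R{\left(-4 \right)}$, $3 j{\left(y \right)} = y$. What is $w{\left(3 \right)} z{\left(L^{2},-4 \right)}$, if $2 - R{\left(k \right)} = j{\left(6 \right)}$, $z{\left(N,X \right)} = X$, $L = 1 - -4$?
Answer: $2$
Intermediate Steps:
$j{\left(y \right)} = \frac{y}{3}$
$L = 5$ ($L = 1 + 4 = 5$)
$R{\left(k \right)} = 0$ ($R{\left(k \right)} = 2 - \frac{1}{3} \cdot 6 = 2 - 2 = 0$)
$q = 0$
$w{\left(E \right)} = - \frac{E}{6}$ ($w{\left(E \right)} = - \frac{E + 0}{6} = - \frac{E}{6}$)
$w{\left(3 \right)} z{\left(L^{2},-4 \right)} = \left(- \frac{1}{6}\right) 3 \left(-4\right) = \left(- \frac{1}{2}\right) \left(-4\right) = 2$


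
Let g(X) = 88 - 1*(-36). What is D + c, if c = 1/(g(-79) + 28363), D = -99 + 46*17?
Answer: 19456622/28487 ≈ 683.00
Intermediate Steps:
g(X) = 124 (g(X) = 88 + 36 = 124)
D = 683 (D = -99 + 782 = 683)
c = 1/28487 (c = 1/(124 + 28363) = 1/28487 ≈ 3.5104e-5)
D + c = 683 + 1/28487 = 19456622/28487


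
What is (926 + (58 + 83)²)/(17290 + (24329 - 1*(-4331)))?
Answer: 20807/45950 ≈ 0.45282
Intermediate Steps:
(926 + (58 + 83)²)/(17290 + (24329 - 1*(-4331))) = (926 + 141²)/(17290 + (24329 + 4331)) = (926 + 19881)/(17290 + 28660) = 20807/45950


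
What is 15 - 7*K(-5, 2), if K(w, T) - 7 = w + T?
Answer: -13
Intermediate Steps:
K(w, T) = 7 + T + w (K(w, T) = 7 + (w + T) = 7 + (T + w) = 7 + T + w)
15 - 7*K(-5, 2) = 15 - 7*(7 + 2 - 5) = 15 - 7*4 = 15 - 28 = -13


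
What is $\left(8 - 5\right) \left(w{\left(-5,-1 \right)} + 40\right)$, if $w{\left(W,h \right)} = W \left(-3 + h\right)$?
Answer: $180$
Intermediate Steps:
$\left(8 - 5\right) \left(w{\left(-5,-1 \right)} + 40\right) = \left(8 - 5\right) \left(- 5 \left(-3 - 1\right) + 40\right) = 3 \left(\left(-5\right) \left(-4\right) + 40\right) = 3 \left(20 + 40\right) = 3 \cdot 60 = 180$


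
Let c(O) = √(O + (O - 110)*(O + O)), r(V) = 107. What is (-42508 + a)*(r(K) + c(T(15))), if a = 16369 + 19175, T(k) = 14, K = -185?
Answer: -745148 - 6964*I*√2674 ≈ -7.4515e+5 - 3.6011e+5*I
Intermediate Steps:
a = 35544
c(O) = √(O + 2*O*(-110 + O)) (c(O) = √(O + (-110 + O)*(2*O)) = √(O + 2*O*(-110 + O)))
(-42508 + a)*(r(K) + c(T(15))) = (-42508 + 35544)*(107 + √(14*(-219 + 2*14))) = -6964*(107 + √(14*(-219 + 28))) = -6964*(107 + √(14*(-191))) = -6964*(107 + √(-2674)) = -6964*(107 + I*√2674) = -745148 - 6964*I*√2674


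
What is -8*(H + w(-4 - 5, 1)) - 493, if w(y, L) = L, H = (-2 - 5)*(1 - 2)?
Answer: -557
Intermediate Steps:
H = 7 (H = -7*(-1) = 7)
-8*(H + w(-4 - 5, 1)) - 493 = -8*(7 + 1) - 493 = -8*8 - 493 = -64 - 493 = -557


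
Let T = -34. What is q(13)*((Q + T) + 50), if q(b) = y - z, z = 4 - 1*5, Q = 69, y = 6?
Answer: 595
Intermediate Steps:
z = -1 (z = 4 - 5 = -1)
q(b) = 7 (q(b) = 6 - 1*(-1) = 6 + 1 = 7)
q(13)*((Q + T) + 50) = 7*((69 - 34) + 50) = 7*(35 + 50) = 7*85 = 595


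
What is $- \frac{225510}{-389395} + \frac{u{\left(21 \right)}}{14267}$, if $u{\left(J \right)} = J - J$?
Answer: $\frac{45102}{77879} \approx 0.57913$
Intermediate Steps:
$u{\left(J \right)} = 0$
$- \frac{225510}{-389395} + \frac{u{\left(21 \right)}}{14267} = - \frac{225510}{-389395} + \frac{0}{14267} = \left(-225510\right) \left(- \frac{1}{389395}\right) + 0 \cdot \frac{1}{14267} = \frac{45102}{77879} + 0 = \frac{45102}{77879}$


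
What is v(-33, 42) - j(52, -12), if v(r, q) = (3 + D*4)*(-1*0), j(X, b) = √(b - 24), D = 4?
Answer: -6*I ≈ -6.0*I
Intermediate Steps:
j(X, b) = √(-24 + b)
v(r, q) = 0 (v(r, q) = (3 + 4*4)*(-1*0) = (3 + 16)*0 = 19*0 = 0)
v(-33, 42) - j(52, -12) = 0 - √(-24 - 12) = 0 - √(-36) = 0 - 6*I = -6*I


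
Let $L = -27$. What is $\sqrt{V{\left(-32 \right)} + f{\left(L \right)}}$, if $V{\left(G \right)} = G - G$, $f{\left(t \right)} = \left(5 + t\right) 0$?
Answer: $0$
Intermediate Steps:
$f{\left(t \right)} = 0$
$V{\left(G \right)} = 0$
$\sqrt{V{\left(-32 \right)} + f{\left(L \right)}} = \sqrt{0 + 0} = \sqrt{0} = 0$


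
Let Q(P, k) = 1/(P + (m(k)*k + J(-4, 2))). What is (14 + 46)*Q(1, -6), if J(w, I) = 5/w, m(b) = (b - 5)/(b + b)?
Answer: -240/23 ≈ -10.435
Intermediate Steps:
m(b) = (-5 + b)/(2*b) (m(b) = (-5 + b)/((2*b)) = (-5 + b)*(1/(2*b)) = (-5 + b)/(2*b))
Q(P, k) = 1/(-15/4 + P + k/2) (Q(P, k) = 1/(P + (((-5 + k)/(2*k))*k + 5/(-4))) = 1/(P + ((-5/2 + k/2) + 5*(-¼))) = 1/(P + ((-5/2 + k/2) - 5/4)) = 1/(P + (-15/4 + k/2)) = 1/(-15/4 + P + k/2))
(14 + 46)*Q(1, -6) = (14 + 46)*(4/(-15 + 2*(-6) + 4*1)) = 60*(4/(-15 - 12 + 4)) = 60*(4/(-23)) = 60*(4*(-1/23)) = 60*(-4/23) = -240/23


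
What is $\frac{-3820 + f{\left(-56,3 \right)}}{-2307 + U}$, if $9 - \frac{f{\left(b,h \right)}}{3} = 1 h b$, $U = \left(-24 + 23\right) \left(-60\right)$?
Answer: $\frac{3289}{2247} \approx 1.4637$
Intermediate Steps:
$U = 60$ ($U = \left(-1\right) \left(-60\right) = 60$)
$f{\left(b,h \right)} = 27 - 3 b h$ ($f{\left(b,h \right)} = 27 - 3 \cdot 1 h b = 27 - 3 h b = 27 - 3 b h$)
$\frac{-3820 + f{\left(-56,3 \right)}}{-2307 + U} = \frac{-3820 - \left(-27 - 504\right)}{-2307 + 60} = \frac{-3820 + \left(27 + 504\right)}{-2247} = \left(-3820 + 531\right) \left(- \frac{1}{2247}\right) = \left(-3289\right) \left(- \frac{1}{2247}\right) = \frac{3289}{2247}$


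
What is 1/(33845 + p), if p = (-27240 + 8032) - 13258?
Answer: 1/1379 ≈ 0.00072516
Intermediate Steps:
p = -32466 (p = -19208 - 13258 = -32466)
1/(33845 + p) = 1/(33845 - 32466) = 1/1379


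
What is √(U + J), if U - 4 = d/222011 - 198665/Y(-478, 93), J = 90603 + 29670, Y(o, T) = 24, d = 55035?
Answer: √794927855083363098/2664132 ≈ 334.66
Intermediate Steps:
J = 120273
U = -44083181419/5328264 (U = 4 + (55035/222011 - 198665/24) = 4 - 44104494475/5328264 = -44083181419/5328264 ≈ -8273.5)
√(U + J) = √(-44083181419/5328264 + 120273) = √(596763114653/5328264) = √794927855083363098/2664132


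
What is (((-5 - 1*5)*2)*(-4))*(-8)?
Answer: -640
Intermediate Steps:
(((-5 - 1*5)*2)*(-4))*(-8) = (((-5 - 5)*2)*(-4))*(-8) = (-10*2*(-4))*(-8) = -20*(-4)*(-8) = 80*(-8) = -640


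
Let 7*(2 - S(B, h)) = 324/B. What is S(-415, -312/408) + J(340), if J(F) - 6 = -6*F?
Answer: -5902636/2905 ≈ -2031.9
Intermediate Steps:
S(B, h) = 2 - 324/(7*B)
J(F) = 6 - 6*F
S(-415, -312/408) + J(340) = (2 - 324/7/(-415)) + (6 - 6*340) = (2 - 324/7*(-1/415)) + (6 - 2040) = (2 + 324/2905) - 2034 = 6134/2905 - 2034 = -5902636/2905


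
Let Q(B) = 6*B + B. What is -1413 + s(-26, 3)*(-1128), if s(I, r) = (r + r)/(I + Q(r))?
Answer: -297/5 ≈ -59.400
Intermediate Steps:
Q(B) = 7*B
s(I, r) = 2*r/(I + 7*r) (s(I, r) = (r + r)/(I + 7*r) = (2*r)/(I + 7*r) = 2*r/(I + 7*r))
-1413 + s(-26, 3)*(-1128) = -1413 + (2*3/(-26 + 7*3))*(-1128) = -1413 + (2*3/(-26 + 21))*(-1128) = -1413 + (2*3/(-5))*(-1128) = -1413 + (2*3*(-1/5))*(-1128) = -1413 - 6/5*(-1128) = -1413 + 6768/5 = -297/5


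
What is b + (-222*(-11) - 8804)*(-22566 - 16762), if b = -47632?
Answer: 250157104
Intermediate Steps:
b + (-222*(-11) - 8804)*(-22566 - 16762) = -47632 + (-222*(-11) - 8804)*(-22566 - 16762) = -47632 + (2442 - 8804)*(-39328) = -47632 - 6362*(-39328) = -47632 + 250204736 = 250157104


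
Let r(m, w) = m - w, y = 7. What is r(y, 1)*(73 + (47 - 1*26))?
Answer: 564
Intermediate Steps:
r(y, 1)*(73 + (47 - 1*26)) = (7 - 1*1)*(73 + (47 - 1*26)) = (7 - 1)*(73 + (47 - 26)) = 6*(73 + 21) = 6*94 = 564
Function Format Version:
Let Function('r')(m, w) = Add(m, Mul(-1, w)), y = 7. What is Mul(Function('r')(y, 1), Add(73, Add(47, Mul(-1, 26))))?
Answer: 564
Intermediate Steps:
Mul(Function('r')(y, 1), Add(73, Add(47, Mul(-1, 26)))) = Mul(Add(7, Mul(-1, 1)), Add(73, Add(47, Mul(-1, 26)))) = Mul(Add(7, -1), Add(73, Add(47, -26))) = Mul(6, Add(73, 21)) = Mul(6, 94) = 564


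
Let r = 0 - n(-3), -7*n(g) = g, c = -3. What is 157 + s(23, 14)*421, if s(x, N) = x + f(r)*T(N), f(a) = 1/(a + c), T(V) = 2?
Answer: 115133/12 ≈ 9594.4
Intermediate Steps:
n(g) = -g/7
r = -3/7 (r = 0 - (-1)*(-3)/7 = 0 - 1*3/7 = 0 - 3/7 = -3/7 ≈ -0.42857)
f(a) = 1/(-3 + a) (f(a) = 1/(a - 3) = 1/(-3 + a))
s(x, N) = -7/12 + x (s(x, N) = x + 2/(-3 - 3/7) = x + 2/(-24/7) = x - 7/24*2 = x - 7/12 = -7/12 + x)
157 + s(23, 14)*421 = 157 + (-7/12 + 23)*421 = 157 + (269/12)*421 = 157 + 113249/12 = 115133/12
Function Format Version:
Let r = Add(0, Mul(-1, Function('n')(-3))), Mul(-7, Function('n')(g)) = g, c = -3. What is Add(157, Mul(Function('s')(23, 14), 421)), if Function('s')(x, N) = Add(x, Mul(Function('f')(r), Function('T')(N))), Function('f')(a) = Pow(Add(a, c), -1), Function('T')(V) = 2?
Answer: Rational(115133, 12) ≈ 9594.4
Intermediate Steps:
Function('n')(g) = Mul(Rational(-1, 7), g)
r = Rational(-3, 7) (r = Add(0, Mul(-1, Mul(Rational(-1, 7), -3))) = Add(0, Mul(-1, Rational(3, 7))) = Add(0, Rational(-3, 7)) = Rational(-3, 7) ≈ -0.42857)
Function('f')(a) = Pow(Add(-3, a), -1) (Function('f')(a) = Pow(Add(a, -3), -1) = Pow(Add(-3, a), -1))
Function('s')(x, N) = Add(Rational(-7, 12), x) (Function('s')(x, N) = Add(x, Mul(Pow(Add(-3, Rational(-3, 7)), -1), 2)) = Add(x, Mul(Pow(Rational(-24, 7), -1), 2)) = Add(x, Mul(Rational(-7, 24), 2)) = Add(x, Rational(-7, 12)) = Add(Rational(-7, 12), x))
Add(157, Mul(Function('s')(23, 14), 421)) = Add(157, Mul(Add(Rational(-7, 12), 23), 421)) = Add(157, Mul(Rational(269, 12), 421)) = Add(157, Rational(113249, 12)) = Rational(115133, 12)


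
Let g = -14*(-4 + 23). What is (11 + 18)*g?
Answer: -7714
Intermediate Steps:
g = -266 (g = -14*19 = -266)
(11 + 18)*g = (11 + 18)*(-266) = 29*(-266) = -7714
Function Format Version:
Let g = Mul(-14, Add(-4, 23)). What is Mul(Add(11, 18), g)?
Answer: -7714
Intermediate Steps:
g = -266 (g = Mul(-14, 19) = -266)
Mul(Add(11, 18), g) = Mul(Add(11, 18), -266) = Mul(29, -266) = -7714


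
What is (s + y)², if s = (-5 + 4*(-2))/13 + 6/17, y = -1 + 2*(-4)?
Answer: 26896/289 ≈ 93.066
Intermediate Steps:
y = -9 (y = -1 - 8 = -9)
s = -11/17 (s = (-5 - 8)*(1/13) + 6*(1/17) = -13*1/13 + 6/17 = -1 + 6/17 = -11/17 ≈ -0.64706)
(s + y)² = (-11/17 - 9)² = (-164/17)² = 26896/289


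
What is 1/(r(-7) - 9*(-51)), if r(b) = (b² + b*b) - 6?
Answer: 1/551 ≈ 0.0018149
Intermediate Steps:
r(b) = -6 + 2*b² (r(b) = (b² + b²) - 6 = 2*b² - 6 = -6 + 2*b²)
1/(r(-7) - 9*(-51)) = 1/((-6 + 2*(-7)²) - 9*(-51)) = 1/((-6 + 2*49) + 459) = 1/((-6 + 98) + 459) = 1/(92 + 459) = 1/551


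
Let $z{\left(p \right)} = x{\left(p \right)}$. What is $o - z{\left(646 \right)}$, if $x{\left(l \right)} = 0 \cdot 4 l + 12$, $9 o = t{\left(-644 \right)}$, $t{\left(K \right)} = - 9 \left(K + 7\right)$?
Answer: $625$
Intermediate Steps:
$t{\left(K \right)} = -63 - 9 K$ ($t{\left(K \right)} = - 9 \left(7 + K\right) = -63 - 9 K$)
$o = 637$ ($o = \frac{-63 - -5796}{9} = \frac{-63 + 5796}{9} = \frac{1}{9} \cdot 5733 = 637$)
$x{\left(l \right)} = 12$ ($x{\left(l \right)} = 0 l + 12 = 0 + 12 = 12$)
$z{\left(p \right)} = 12$
$o - z{\left(646 \right)} = 637 - 12 = 625$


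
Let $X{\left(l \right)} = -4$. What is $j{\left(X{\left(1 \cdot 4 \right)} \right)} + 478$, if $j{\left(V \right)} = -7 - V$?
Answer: $475$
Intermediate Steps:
$j{\left(X{\left(1 \cdot 4 \right)} \right)} + 478 = \left(-7 - -4\right) + 478 = \left(-7 + 4\right) + 478 = -3 + 478 = 475$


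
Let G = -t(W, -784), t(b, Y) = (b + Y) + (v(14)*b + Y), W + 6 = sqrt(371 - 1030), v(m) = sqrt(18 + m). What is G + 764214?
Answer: 765788 - I*sqrt(659) + 4*sqrt(2)*(6 - I*sqrt(659)) ≈ 7.6582e+5 - 170.89*I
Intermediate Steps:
W = -6 + I*sqrt(659) (W = -6 + sqrt(371 - 1030) = -6 + sqrt(-659) = -6 + I*sqrt(659) ≈ -6.0 + 25.671*I)
t(b, Y) = b + 2*Y + 4*b*sqrt(2) (t(b, Y) = (b + Y) + (sqrt(18 + 14)*b + Y) = (Y + b) + (sqrt(32)*b + Y) = (Y + b) + ((4*sqrt(2))*b + Y) = (Y + b) + (4*b*sqrt(2) + Y) = (Y + b) + (Y + 4*b*sqrt(2)) = b + 2*Y + 4*b*sqrt(2))
G = 1574 - I*sqrt(659) - 4*sqrt(2)*(-6 + I*sqrt(659)) (G = -((-6 + I*sqrt(659)) + 2*(-784) + 4*(-6 + I*sqrt(659))*sqrt(2)) = -((-6 + I*sqrt(659)) - 1568 + 4*sqrt(2)*(-6 + I*sqrt(659))) = -(-1574 + I*sqrt(659) + 4*sqrt(2)*(-6 + I*sqrt(659))) = 1574 - I*sqrt(659) - 4*sqrt(2)*(-6 + I*sqrt(659)) ≈ 1607.9 - 170.89*I)
G + 764214 = (1574 - I*sqrt(659) + 4*sqrt(2)*(6 - I*sqrt(659))) + 764214 = 765788 - I*sqrt(659) + 4*sqrt(2)*(6 - I*sqrt(659))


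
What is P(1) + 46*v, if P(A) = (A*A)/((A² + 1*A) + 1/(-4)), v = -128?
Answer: -41212/7 ≈ -5887.4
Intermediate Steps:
P(A) = A²/(-¼ + A + A²) (P(A) = A²/((A² + A) - ¼) = A²/((A + A²) - ¼) = A²/(-¼ + A + A²))
P(1) + 46*v = 4*1²/(-1 + 4*1 + 4*1²) + 46*(-128) = 4*1/(-1 + 4 + 4*1) - 5888 = 4*1/(-1 + 4 + 4) - 5888 = 4*1/7 - 5888 = 4*1*(⅐) - 5888 = 4/7 - 5888 = -41212/7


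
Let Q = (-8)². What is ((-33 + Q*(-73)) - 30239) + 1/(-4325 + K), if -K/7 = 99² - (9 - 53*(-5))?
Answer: -2481513217/71014 ≈ -34944.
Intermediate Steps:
Q = 64
K = -66689 (K = -7*(99² - (9 - 53*(-5))) = -7*(9801 - (9 + 265)) = -7*(9801 - 1*274) = -7*(9801 - 274) = -7*9527 = -66689)
((-33 + Q*(-73)) - 30239) + 1/(-4325 + K) = ((-33 + 64*(-73)) - 30239) + 1/(-4325 - 66689) = ((-33 - 4672) - 30239) + 1/(-71014) = (-4705 - 30239) - 1/71014 = -34944 - 1/71014 = -2481513217/71014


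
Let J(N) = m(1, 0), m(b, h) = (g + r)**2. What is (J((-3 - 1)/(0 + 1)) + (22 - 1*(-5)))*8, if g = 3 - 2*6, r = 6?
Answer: 288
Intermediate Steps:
g = -9 (g = 3 - 12 = -9)
m(b, h) = 9 (m(b, h) = (-9 + 6)**2 = (-3)**2 = 9)
J(N) = 9
(J((-3 - 1)/(0 + 1)) + (22 - 1*(-5)))*8 = (9 + (22 - 1*(-5)))*8 = (9 + (22 + 5))*8 = (9 + 27)*8 = 36*8 = 288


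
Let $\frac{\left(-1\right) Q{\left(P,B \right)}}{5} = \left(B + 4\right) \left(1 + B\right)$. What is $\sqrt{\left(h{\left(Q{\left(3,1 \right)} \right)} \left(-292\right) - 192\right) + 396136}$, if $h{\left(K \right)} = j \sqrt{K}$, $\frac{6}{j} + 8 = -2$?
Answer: $2 \sqrt{98986 + 219 i \sqrt{2}} \approx 629.24 + 0.9844 i$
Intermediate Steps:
$Q{\left(P,B \right)} = - 5 \left(1 + B\right) \left(4 + B\right)$ ($Q{\left(P,B \right)} = - 5 \left(B + 4\right) \left(1 + B\right) = - 5 \left(4 + B\right) \left(1 + B\right) = - 5 \left(1 + B\right) \left(4 + B\right)$)
$j = - \frac{3}{5}$ ($j = \frac{6}{-8 - 2} = \frac{6}{-10} = 6 \left(- \frac{1}{10}\right) = - \frac{3}{5} \approx -0.6$)
$h{\left(K \right)} = - \frac{3 \sqrt{K}}{5}$
$\sqrt{\left(h{\left(Q{\left(3,1 \right)} \right)} \left(-292\right) - 192\right) + 396136} = \sqrt{\left(- \frac{3 \sqrt{-20 - 25 - 5 \cdot 1^{2}}}{5} \left(-292\right) - 192\right) + 396136} = \sqrt{\left(- \frac{3 \sqrt{-20 - 25 - 5}}{5} \left(-292\right) - 192\right) + 396136} = \sqrt{\left(- \frac{3 \sqrt{-50}}{5} \left(-292\right) - 192\right) + 396136} = \sqrt{\left(- \frac{3 \cdot 5 i \sqrt{2}}{5} \left(-292\right) - 192\right) + 396136} = \sqrt{\left(- 3 i \sqrt{2} \left(-292\right) - 192\right) + 396136} = \sqrt{\left(876 i \sqrt{2} - 192\right) + 396136} = \sqrt{\left(-192 + 876 i \sqrt{2}\right) + 396136} = \sqrt{395944 + 876 i \sqrt{2}}$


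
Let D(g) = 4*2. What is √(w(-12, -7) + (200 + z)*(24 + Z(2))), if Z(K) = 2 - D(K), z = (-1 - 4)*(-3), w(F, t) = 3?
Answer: √3873 ≈ 62.233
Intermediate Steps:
z = 15 (z = -5*(-3) = 15)
D(g) = 8
Z(K) = -6 (Z(K) = 2 - 1*8 = 2 - 8 = -6)
√(w(-12, -7) + (200 + z)*(24 + Z(2))) = √(3 + (200 + 15)*(24 - 6)) = √(3 + 215*18) = √(3 + 3870) = √3873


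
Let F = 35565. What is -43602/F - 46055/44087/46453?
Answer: -29765791537499/24278724787405 ≈ -1.2260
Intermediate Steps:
-43602/F - 46055/44087/46453 = -43602/35565 - 46055/44087/46453 = -43602*1/35565 - 46055*1/44087*(1/46453) = -14534/11855 - 46055/44087*1/46453 = -14534/11855 - 46055/2047973411 = -29765791537499/24278724787405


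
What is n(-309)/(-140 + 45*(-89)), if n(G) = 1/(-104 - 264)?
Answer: 1/1525360 ≈ 6.5558e-7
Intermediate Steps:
n(G) = -1/368 (n(G) = 1/(-368) = -1/368)
n(-309)/(-140 + 45*(-89)) = -1/(368*(-140 + 45*(-89))) = -1/(368*(-140 - 4005)) = -1/368/(-4145) = -1/368*(-1/4145) = 1/1525360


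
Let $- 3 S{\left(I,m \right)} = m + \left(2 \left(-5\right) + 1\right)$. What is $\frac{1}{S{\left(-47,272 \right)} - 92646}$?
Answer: $- \frac{3}{278201} \approx -1.0784 \cdot 10^{-5}$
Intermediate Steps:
$S{\left(I,m \right)} = 3 - \frac{m}{3}$ ($S{\left(I,m \right)} = - \frac{m + \left(2 \left(-5\right) + 1\right)}{3} = - \frac{m + \left(-10 + 1\right)}{3} = - \frac{m - 9}{3} = - \frac{-9 + m}{3} = 3 - \frac{m}{3}$)
$\frac{1}{S{\left(-47,272 \right)} - 92646} = \frac{1}{\left(3 - \frac{272}{3}\right) - 92646} = \frac{1}{- \frac{263}{3} - 92646} = \frac{1}{- \frac{278201}{3}} = - \frac{3}{278201}$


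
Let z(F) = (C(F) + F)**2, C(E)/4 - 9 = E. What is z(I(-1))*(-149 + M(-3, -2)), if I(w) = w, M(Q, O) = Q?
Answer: -146072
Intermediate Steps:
C(E) = 36 + 4*E
z(F) = (36 + 5*F)**2 (z(F) = ((36 + 4*F) + F)**2 = (36 + 5*F)**2)
z(I(-1))*(-149 + M(-3, -2)) = (36 + 5*(-1))**2*(-149 - 3) = (36 - 5)**2*(-152) = 31**2*(-152) = 961*(-152) = -146072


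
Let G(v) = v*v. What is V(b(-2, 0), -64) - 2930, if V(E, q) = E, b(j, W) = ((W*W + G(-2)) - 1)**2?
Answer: -2921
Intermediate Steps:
G(v) = v**2
b(j, W) = (3 + W**2)**2 (b(j, W) = ((W*W + (-2)**2) - 1)**2 = ((W**2 + 4) - 1)**2 = ((4 + W**2) - 1)**2 = (3 + W**2)**2)
V(b(-2, 0), -64) - 2930 = (3 + 0**2)**2 - 2930 = (3 + 0)**2 - 2930 = 3**2 - 2930 = 9 - 2930 = -2921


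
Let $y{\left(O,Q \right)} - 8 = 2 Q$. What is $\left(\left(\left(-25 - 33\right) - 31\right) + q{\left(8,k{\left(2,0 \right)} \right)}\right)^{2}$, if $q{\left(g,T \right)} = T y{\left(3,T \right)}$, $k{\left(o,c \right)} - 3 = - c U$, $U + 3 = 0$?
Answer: $2209$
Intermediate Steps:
$U = -3$ ($U = -3 + 0 = -3$)
$y{\left(O,Q \right)} = 8 + 2 Q$
$k{\left(o,c \right)} = 3 + 3 c$ ($k{\left(o,c \right)} = 3 + - c \left(-3\right) = 3 + 3 c$)
$q{\left(g,T \right)} = T \left(8 + 2 T\right)$
$\left(\left(\left(-25 - 33\right) - 31\right) + q{\left(8,k{\left(2,0 \right)} \right)}\right)^{2} = \left(\left(\left(-25 - 33\right) - 31\right) + 2 \left(3 + 3 \cdot 0\right) \left(4 + \left(3 + 3 \cdot 0\right)\right)\right)^{2} = \left(\left(-58 - 31\right) + 2 \left(3 + 0\right) \left(4 + \left(3 + 0\right)\right)\right)^{2} = \left(-89 + 2 \cdot 3 \left(4 + 3\right)\right)^{2} = \left(-89 + 2 \cdot 3 \cdot 7\right)^{2} = \left(-89 + 42\right)^{2} = \left(-47\right)^{2} = 2209$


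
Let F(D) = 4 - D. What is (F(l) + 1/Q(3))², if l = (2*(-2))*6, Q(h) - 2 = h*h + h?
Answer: 154449/196 ≈ 788.00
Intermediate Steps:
Q(h) = 2 + h + h² (Q(h) = 2 + (h*h + h) = 2 + (h² + h) = 2 + (h + h²) = 2 + h + h²)
l = -24 (l = -4*6 = -24)
(F(l) + 1/Q(3))² = ((4 - 1*(-24)) + 1/(2 + 3 + 3²))² = ((4 + 24) + 1/(2 + 3 + 9))² = (28 + 1/14)² = (393/14)² = 154449/196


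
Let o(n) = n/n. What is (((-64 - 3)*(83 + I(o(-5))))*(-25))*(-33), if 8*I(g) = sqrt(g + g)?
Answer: -4587825 - 55275*sqrt(2)/8 ≈ -4.5976e+6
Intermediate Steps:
o(n) = 1
I(g) = sqrt(2)*sqrt(g)/8 (I(g) = sqrt(g + g)/8 = sqrt(2*g)/8 = (sqrt(2)*sqrt(g))/8 = sqrt(2)*sqrt(g)/8)
(((-64 - 3)*(83 + I(o(-5))))*(-25))*(-33) = (((-64 - 3)*(83 + sqrt(2)*sqrt(1)/8))*(-25))*(-33) = (-67*(83 + (1/8)*sqrt(2)*1)*(-25))*(-33) = (-67*(83 + sqrt(2)/8)*(-25))*(-33) = ((-5561 - 67*sqrt(2)/8)*(-25))*(-33) = (139025 + 1675*sqrt(2)/8)*(-33) = -4587825 - 55275*sqrt(2)/8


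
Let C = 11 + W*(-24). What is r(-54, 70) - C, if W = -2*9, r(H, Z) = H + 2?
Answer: -495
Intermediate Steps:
r(H, Z) = 2 + H
W = -18
C = 443 (C = 11 - 18*(-24) = 11 + 432 = 443)
r(-54, 70) - C = (2 - 54) - 1*443 = -52 - 443 = -495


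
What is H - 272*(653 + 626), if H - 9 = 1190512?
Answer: 842633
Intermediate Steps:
H = 1190521 (H = 9 + 1190512 = 1190521)
H - 272*(653 + 626) = 1190521 - 272*(653 + 626) = 1190521 - 272*1279 = 1190521 - 1*347888 = 1190521 - 347888 = 842633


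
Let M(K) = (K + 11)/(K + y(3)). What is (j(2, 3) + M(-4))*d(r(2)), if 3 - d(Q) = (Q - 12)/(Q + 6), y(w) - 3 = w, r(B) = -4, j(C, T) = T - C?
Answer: 99/2 ≈ 49.500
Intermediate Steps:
y(w) = 3 + w
d(Q) = 3 - (-12 + Q)/(6 + Q) (d(Q) = 3 - (Q - 12)/(Q + 6) = 3 - (-12 + Q)/(6 + Q))
M(K) = (11 + K)/(6 + K) (M(K) = (K + 11)/(K + (3 + 3)) = (11 + K)/(K + 6) = (11 + K)/(6 + K))
(j(2, 3) + M(-4))*d(r(2)) = ((3 - 1*2) + (11 - 4)/(6 - 4))*(2*(15 - 4)/(6 - 4)) = ((3 - 2) + 7/2)*(2*11/2) = (1 + (½)*7)*(2*(½)*11) = (1 + 7/2)*11 = (9/2)*11 = 99/2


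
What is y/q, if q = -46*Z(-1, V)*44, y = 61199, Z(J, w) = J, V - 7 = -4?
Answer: 61199/2024 ≈ 30.237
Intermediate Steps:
V = 3 (V = 7 - 4 = 3)
q = 2024 (q = -46*(-1)*44 = 46*44 = 2024)
y/q = 61199/2024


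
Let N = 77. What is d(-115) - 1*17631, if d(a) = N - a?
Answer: -17439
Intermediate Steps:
d(a) = 77 - a
d(-115) - 1*17631 = (77 - 1*(-115)) - 1*17631 = (77 + 115) - 17631 = 192 - 17631 = -17439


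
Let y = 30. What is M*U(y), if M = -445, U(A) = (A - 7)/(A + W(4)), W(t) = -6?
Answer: -10235/24 ≈ -426.46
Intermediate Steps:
U(A) = (-7 + A)/(-6 + A) (U(A) = (A - 7)/(A - 6) = (-7 + A)/(-6 + A))
M*U(y) = -445*(-7 + 30)/(-6 + 30) = -445*23/24 = -10235/24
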